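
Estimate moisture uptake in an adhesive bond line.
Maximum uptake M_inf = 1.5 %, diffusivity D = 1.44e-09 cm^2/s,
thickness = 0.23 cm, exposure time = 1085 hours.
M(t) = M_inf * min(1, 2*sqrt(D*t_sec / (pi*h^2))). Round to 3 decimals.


Convert time: 1085 h = 3906000 s
ratio = min(1, 2*sqrt(1.44e-09*3906000/(pi*0.23^2)))
= 0.367938
M(t) = 1.5 * 0.367938 = 0.552%

0.552


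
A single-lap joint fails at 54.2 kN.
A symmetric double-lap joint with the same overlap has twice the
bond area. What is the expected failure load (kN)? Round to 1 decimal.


Double-lap load = 2 * 54.2 = 108.4 kN

108.4


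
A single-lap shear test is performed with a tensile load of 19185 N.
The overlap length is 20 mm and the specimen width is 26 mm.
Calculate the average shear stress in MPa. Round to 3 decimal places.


Shear stress = F / (overlap * width)
= 19185 / (20 * 26)
= 19185 / 520
= 36.894 MPa

36.894


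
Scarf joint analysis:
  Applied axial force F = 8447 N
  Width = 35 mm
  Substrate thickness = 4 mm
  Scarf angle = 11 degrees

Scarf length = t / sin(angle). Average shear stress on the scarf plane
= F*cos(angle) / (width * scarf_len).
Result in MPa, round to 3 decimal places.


Scarf length = 4 / sin(11 deg) = 20.9634 mm
cos(11 deg) = 0.981627
Shear = 8447 * 0.981627 / (35 * 20.9634)
= 11.301 MPa

11.301


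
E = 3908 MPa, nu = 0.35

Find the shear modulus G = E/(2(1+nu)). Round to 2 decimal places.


G = 3908 / (2 * 1.35)
= 1447.41 MPa

1447.41


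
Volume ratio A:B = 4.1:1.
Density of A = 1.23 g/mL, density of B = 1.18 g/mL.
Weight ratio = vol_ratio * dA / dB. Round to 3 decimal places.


Wt ratio = 4.1 * 1.23 / 1.18
= 4.274

4.274


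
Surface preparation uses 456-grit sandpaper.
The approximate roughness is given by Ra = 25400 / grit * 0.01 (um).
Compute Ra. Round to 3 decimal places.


Ra = 25400 / 456 * 0.01
= 254 / 456
= 0.557 um

0.557


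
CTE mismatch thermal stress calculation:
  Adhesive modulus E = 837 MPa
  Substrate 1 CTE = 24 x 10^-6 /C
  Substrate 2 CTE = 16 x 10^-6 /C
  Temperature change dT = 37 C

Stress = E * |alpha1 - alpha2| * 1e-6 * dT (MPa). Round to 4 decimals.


delta_alpha = |24 - 16| = 8 x 10^-6/C
Stress = 837 * 8e-6 * 37
= 0.2478 MPa

0.2478


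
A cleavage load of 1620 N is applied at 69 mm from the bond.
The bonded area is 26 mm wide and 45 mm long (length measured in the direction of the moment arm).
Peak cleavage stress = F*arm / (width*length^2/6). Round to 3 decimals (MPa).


Moment = 1620 * 69 = 111780 N*mm
Section modulus = 26 * 2025 / 6 = 52650 / 6 mm^3
Stress = 111780 / (52650 / 6) = 670680 / 52650
= 12.738 MPa

12.738


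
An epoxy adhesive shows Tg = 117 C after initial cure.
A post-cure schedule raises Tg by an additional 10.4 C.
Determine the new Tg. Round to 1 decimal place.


New Tg = 117 + 10.4
= 127.4 C

127.4


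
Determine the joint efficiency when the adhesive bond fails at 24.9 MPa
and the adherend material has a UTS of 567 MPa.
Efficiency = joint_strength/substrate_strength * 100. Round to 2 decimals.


Joint efficiency = 24.9 / 567 * 100
= 4.39%

4.39


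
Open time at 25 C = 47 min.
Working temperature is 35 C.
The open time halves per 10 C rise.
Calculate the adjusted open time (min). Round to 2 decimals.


factor = 2^((35 - 25) / 10) = 2.0000
ot = 47 / 2.0000 = 23.50 min

23.50


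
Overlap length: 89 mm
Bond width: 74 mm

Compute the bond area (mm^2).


Bond area = 89 * 74 = 6586 mm^2

6586


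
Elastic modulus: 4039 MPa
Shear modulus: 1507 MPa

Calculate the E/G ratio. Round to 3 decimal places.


E / G = 4039 / 1507 = 2.680

2.680


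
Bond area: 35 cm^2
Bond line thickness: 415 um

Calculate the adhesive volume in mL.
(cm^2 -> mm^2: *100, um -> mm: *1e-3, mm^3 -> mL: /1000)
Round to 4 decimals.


V = 35*100 * 415*1e-3 / 1000
= 1.4525 mL

1.4525


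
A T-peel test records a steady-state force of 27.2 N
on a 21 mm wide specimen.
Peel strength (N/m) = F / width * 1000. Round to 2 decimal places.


Peel strength = 27.2 / 21 * 1000
= 1295.24 N/m

1295.24


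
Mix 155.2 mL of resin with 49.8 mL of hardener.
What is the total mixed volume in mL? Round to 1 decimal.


Total = 155.2 + 49.8 = 205.0 mL

205.0


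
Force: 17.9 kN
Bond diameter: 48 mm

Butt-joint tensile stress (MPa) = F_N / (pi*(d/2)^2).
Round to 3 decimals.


F_N = 17.9 * 1000 = 17900.0 N
A = pi*(24.0)^2 = 1809.5574 mm^2
stress = 17900.0 / 1809.5574 = 9.892 MPa

9.892


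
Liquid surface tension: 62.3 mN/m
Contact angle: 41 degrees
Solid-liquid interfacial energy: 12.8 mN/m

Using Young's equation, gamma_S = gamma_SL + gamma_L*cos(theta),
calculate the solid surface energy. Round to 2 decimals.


gamma_S = 12.8 + 62.3 * cos(41)
= 59.82 mN/m

59.82


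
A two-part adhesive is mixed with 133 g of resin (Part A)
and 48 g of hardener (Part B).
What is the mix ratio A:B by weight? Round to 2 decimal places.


Mix ratio = mass_A / mass_B
= 133 / 48
= 2.77

2.77


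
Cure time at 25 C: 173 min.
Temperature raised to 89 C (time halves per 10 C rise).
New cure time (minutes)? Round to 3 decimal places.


Acceleration factor = 2^(64/10) = 84.4485
New time = 173 / 84.4485 = 2.049 min

2.049


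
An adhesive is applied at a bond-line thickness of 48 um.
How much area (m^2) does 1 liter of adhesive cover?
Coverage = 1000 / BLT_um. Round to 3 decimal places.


Coverage = 1000 / 48 = 20.833 m^2

20.833


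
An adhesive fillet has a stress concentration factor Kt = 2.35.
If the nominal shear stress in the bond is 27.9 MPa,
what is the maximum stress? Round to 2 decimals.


Max stress = 27.9 * 2.35 = 65.57 MPa

65.57


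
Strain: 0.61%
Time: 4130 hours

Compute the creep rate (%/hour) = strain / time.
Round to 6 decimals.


Creep rate = 0.61 / 4130
= 0.000148 %/h

0.000148


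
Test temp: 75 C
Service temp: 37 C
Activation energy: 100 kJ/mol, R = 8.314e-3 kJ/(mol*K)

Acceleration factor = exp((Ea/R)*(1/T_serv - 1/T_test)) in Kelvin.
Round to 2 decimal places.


AF = exp((100/0.008314)*(1/310.15 - 1/348.15))
= 68.92

68.92


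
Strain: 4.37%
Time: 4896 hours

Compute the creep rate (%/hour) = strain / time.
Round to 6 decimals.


Creep rate = 4.37 / 4896
= 0.000893 %/h

0.000893


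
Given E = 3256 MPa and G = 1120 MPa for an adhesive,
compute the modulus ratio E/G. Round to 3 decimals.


E/G ratio = 3256 / 1120 = 2.907

2.907


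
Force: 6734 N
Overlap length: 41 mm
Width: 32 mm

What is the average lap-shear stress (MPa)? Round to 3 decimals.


Average shear stress = F / (overlap * width)
= 6734 / (41 * 32)
= 5.133 MPa

5.133


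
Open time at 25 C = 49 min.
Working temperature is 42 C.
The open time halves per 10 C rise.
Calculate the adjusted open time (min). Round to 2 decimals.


factor = 2^((42 - 25) / 10) = 3.2490
ot = 49 / 3.2490 = 15.08 min

15.08


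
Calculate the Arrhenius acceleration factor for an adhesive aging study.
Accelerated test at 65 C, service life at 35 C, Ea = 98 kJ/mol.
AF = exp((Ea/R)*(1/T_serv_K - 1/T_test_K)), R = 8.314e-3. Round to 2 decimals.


T_test = 338.15 K, T_serv = 308.15 K
Ea/R = 98 / 0.008314 = 11787.35
AF = exp(11787.35 * (1/308.15 - 1/338.15))
= 29.77

29.77


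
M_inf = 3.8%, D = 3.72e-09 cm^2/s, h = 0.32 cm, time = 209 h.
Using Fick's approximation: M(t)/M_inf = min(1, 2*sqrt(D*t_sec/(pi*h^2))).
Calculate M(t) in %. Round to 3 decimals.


t = 752400 s
ratio = min(1, 2*sqrt(3.72e-09*752400/(pi*0.1024)))
= 0.186552
M(t) = 3.8 * 0.186552 = 0.709%

0.709


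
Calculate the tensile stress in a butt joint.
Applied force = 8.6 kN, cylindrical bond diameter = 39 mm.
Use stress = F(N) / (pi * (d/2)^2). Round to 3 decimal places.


A = pi * 19.5^2 = 1194.5906 mm^2
sigma = 8600.0 / 1194.5906 = 7.199 MPa

7.199


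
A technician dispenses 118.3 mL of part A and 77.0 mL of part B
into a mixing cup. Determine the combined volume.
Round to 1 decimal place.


Combined volume = 118.3 + 77.0
= 195.3 mL

195.3


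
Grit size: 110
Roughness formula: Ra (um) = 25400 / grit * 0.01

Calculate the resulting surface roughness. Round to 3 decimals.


Ra = 25400 / 110 * 0.01
= 2.309 um

2.309


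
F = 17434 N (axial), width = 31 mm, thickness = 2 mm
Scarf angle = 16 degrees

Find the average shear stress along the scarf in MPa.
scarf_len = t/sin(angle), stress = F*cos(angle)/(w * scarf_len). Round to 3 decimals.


scarf_len = 2/sin(16 deg) = 7.2559
cos(16 deg) = 0.961262
stress = 17434*0.961262/(31*7.2559) = 74.505 MPa

74.505


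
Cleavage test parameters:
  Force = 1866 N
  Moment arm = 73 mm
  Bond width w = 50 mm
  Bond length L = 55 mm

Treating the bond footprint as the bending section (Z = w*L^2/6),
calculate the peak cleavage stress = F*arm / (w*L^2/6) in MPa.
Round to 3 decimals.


M = 1866 * 73 = 136218 N*mm
Z = 50 * 55^2 / 6 = 151250 / 6 mm^3
sigma = M / Z = 6 * 136218 / 151250 = 817308 / 151250
= 5.404 MPa

5.404


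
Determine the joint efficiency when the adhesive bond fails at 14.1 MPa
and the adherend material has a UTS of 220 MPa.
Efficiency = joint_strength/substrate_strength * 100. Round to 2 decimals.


Joint efficiency = 14.1 / 220 * 100
= 6.41%

6.41


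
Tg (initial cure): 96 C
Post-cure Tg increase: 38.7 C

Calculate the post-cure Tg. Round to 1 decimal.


Post-cure Tg = 96 + 38.7 = 134.7 C

134.7


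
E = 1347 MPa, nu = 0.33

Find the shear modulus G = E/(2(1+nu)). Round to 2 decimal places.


G = 1347 / (2 * 1.33)
= 506.39 MPa

506.39


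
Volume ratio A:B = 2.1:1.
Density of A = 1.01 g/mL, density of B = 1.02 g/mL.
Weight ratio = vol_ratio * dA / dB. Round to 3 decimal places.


Wt ratio = 2.1 * 1.01 / 1.02
= 2.079

2.079


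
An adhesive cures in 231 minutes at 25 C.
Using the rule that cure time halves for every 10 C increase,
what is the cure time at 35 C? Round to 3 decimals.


Factor = 2^((35 - 25) / 10) = 2.0000
Cure time = 231 / 2.0000
= 115.500 minutes

115.500


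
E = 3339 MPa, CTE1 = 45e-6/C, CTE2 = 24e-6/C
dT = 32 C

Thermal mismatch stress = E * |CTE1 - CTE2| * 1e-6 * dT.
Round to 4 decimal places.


= 3339 * 21e-6 * 32
= 2.2438 MPa

2.2438


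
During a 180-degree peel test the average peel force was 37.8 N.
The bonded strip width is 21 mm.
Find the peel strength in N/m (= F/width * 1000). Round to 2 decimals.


Peel strength = F/width * 1000
= 37.8 / 21 * 1000
= 1800.00 N/m

1800.00


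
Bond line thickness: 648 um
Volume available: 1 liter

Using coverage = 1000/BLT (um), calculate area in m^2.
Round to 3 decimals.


1 L = 1e6 mm^3, thickness = 648 um = 0.648 mm
Area = 1e6 / 0.648 mm^2 = (1e6 / 0.648) / 1e6 m^2 = 1000 / 648 m^2
= 1.543 m^2

1.543


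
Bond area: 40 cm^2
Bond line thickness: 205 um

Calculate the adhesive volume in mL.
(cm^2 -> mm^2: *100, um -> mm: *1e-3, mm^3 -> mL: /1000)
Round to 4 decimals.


V = 40*100 * 205*1e-3 / 1000
= 0.8200 mL

0.8200


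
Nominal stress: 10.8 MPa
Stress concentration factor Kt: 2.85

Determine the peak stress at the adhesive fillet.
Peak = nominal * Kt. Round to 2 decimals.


Peak stress = 10.8 * 2.85
= 30.78 MPa

30.78


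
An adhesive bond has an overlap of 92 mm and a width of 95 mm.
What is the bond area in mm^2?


Bond area = overlap * width
= 92 * 95
= 8740 mm^2

8740


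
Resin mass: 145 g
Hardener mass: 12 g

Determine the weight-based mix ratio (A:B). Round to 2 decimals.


Ratio = 145 / 12 = 12.08

12.08


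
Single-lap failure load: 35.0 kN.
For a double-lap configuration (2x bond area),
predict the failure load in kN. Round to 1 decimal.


Failure load = 35.0 * 2 = 70.0 kN

70.0


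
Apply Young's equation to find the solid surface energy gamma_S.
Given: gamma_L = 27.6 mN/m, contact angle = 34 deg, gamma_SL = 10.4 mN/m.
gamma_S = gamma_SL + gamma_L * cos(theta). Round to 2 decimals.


theta_rad = 34 * pi/180 = 0.593412
gamma_S = 10.4 + 27.6 * cos(0.593412)
= 33.28 mN/m

33.28


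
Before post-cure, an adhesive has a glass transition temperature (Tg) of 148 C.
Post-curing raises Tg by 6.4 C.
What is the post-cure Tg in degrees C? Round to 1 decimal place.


Tg_post = Tg_base + delta_Tg
= 148 + 6.4
= 154.4 C

154.4


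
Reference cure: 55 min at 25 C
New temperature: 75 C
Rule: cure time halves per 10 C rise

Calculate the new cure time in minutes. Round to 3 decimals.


factor = 2^((75-25)/10) = 32.0000
t_new = 55 / 32.0000 = 1.719 min

1.719


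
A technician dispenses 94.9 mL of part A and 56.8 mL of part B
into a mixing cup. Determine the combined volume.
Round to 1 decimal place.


Combined volume = 94.9 + 56.8
= 151.7 mL

151.7


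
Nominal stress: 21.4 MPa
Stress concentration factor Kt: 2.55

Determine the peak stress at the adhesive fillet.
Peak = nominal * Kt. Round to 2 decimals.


Peak stress = 21.4 * 2.55
= 54.57 MPa

54.57


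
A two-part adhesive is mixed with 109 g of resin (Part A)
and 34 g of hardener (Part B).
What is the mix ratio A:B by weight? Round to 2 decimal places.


Mix ratio = mass_A / mass_B
= 109 / 34
= 3.21

3.21


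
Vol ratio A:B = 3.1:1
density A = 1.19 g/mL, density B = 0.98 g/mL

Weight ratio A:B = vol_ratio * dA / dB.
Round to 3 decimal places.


Weight ratio = 3.1 * 1.19 / 0.98
= 3.764

3.764


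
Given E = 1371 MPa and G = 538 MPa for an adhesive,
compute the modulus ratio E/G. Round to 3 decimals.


E/G ratio = 1371 / 538 = 2.548

2.548


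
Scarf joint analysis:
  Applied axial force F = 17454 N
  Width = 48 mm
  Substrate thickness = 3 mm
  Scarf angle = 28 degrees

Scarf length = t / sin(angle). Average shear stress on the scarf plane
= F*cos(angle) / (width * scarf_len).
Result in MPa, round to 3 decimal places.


Scarf length = 3 / sin(28 deg) = 6.3902 mm
cos(28 deg) = 0.882948
Shear = 17454 * 0.882948 / (48 * 6.3902)
= 50.243 MPa

50.243


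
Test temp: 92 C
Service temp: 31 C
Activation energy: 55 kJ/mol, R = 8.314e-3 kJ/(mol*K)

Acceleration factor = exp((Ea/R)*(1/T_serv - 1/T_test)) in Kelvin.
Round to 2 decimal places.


AF = exp((55/0.008314)*(1/304.15 - 1/365.15))
= 37.84

37.84


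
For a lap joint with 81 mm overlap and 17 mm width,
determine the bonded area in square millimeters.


Area = 81 * 17 = 1377 mm^2

1377


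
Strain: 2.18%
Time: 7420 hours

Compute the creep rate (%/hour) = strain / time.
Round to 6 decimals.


Creep rate = 2.18 / 7420
= 0.000294 %/h

0.000294


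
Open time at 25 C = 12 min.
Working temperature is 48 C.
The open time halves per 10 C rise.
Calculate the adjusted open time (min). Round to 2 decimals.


factor = 2^((48 - 25) / 10) = 4.9246
ot = 12 / 4.9246 = 2.44 min

2.44


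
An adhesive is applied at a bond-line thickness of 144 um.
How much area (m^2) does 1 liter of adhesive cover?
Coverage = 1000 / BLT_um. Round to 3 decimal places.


Coverage = 1000 / 144 = 6.944 m^2

6.944


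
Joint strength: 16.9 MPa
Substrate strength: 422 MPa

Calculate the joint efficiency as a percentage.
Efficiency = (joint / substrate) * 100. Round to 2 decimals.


Efficiency = (16.9 / 422) * 100 = 4.00%

4.00


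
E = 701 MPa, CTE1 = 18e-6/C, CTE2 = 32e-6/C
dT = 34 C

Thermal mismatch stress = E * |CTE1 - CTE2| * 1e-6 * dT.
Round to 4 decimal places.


= 701 * 14e-6 * 34
= 0.3337 MPa

0.3337


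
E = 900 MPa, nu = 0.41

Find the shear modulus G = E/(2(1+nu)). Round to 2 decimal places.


G = 900 / (2 * 1.41)
= 319.15 MPa

319.15


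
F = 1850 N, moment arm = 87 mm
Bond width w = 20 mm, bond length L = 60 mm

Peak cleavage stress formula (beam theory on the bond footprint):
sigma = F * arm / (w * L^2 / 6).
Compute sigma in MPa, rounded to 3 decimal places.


sigma = (1850 * 87) / (20 * 3600 / 6)
= 160950 * 6 / 72000
= 965700 / 72000
= 13.413 MPa

13.413


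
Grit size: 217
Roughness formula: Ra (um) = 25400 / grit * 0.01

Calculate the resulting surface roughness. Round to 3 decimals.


Ra = 25400 / 217 * 0.01
= 1.171 um

1.171


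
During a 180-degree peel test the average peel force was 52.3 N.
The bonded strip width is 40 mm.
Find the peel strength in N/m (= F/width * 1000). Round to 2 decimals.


Peel strength = F/width * 1000
= 52.3 / 40 * 1000
= 1307.50 N/m

1307.50


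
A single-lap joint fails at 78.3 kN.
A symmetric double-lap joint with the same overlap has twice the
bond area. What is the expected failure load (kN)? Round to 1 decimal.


Double-lap load = 2 * 78.3 = 156.6 kN

156.6


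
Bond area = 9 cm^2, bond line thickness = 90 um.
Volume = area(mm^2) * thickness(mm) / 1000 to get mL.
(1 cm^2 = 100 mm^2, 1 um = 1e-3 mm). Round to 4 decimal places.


area_mm2 = 9 * 100 = 900
blt_mm = 90 * 1e-3 = 0.09
vol_mm3 = 900 * 0.09 = 81.0
vol_mL = 81.0 / 1000 = 0.0810 mL

0.0810


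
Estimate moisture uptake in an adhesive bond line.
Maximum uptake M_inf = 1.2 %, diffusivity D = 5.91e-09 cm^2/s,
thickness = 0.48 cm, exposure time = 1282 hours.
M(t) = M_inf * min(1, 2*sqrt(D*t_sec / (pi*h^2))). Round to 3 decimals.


Convert time: 1282 h = 4615200 s
ratio = min(1, 2*sqrt(5.91e-09*4615200/(pi*0.48^2)))
= 0.388242
M(t) = 1.2 * 0.388242 = 0.466%

0.466


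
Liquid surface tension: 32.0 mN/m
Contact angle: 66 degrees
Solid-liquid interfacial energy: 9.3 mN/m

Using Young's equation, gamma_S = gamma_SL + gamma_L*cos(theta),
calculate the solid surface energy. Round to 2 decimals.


gamma_S = 9.3 + 32.0 * cos(66)
= 22.32 mN/m

22.32


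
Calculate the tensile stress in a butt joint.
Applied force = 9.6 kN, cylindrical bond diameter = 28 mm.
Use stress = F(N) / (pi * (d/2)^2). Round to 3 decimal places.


A = pi * 14.0^2 = 615.7522 mm^2
sigma = 9600.0 / 615.7522 = 15.591 MPa

15.591


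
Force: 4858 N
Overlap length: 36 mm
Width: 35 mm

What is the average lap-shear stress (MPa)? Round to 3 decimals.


Average shear stress = F / (overlap * width)
= 4858 / (36 * 35)
= 3.856 MPa

3.856


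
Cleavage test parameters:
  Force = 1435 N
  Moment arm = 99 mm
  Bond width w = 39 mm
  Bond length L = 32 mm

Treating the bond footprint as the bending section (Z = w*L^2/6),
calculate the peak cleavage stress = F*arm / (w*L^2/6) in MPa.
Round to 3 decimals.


M = 1435 * 99 = 142065 N*mm
Z = 39 * 32^2 / 6 = 39936 / 6 mm^3
sigma = M / Z = 6 * 142065 / 39936 = 852390 / 39936
= 21.344 MPa

21.344


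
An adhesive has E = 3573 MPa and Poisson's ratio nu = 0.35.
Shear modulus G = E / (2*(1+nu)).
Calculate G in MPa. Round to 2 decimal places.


G = 3573 / (2*(1+0.35))
= 3573 / 2.70
= 1323.33 MPa

1323.33


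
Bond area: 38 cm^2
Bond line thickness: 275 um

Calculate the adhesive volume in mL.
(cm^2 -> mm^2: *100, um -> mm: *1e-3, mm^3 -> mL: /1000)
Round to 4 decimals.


V = 38*100 * 275*1e-3 / 1000
= 1.0450 mL

1.0450


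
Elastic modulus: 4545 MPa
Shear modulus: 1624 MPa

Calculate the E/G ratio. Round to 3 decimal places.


E / G = 4545 / 1624 = 2.799

2.799


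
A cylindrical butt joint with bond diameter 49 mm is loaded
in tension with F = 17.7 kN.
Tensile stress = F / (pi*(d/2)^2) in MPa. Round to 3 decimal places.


Area = pi * (49/2)^2 = 1885.7410 mm^2
Stress = 17.7*1000 / 1885.7410
= 9.386 MPa

9.386


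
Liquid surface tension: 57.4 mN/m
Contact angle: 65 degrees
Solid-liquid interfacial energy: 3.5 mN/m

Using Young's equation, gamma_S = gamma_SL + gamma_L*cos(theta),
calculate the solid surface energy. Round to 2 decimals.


gamma_S = 3.5 + 57.4 * cos(65)
= 27.76 mN/m

27.76


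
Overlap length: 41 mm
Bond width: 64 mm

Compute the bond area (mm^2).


Bond area = 41 * 64 = 2624 mm^2

2624


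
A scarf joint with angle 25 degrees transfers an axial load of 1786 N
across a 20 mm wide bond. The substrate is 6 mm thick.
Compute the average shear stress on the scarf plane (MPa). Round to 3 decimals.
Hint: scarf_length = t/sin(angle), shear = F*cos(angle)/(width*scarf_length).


scarf_length = 6 / sin(25 deg) = 14.1972 mm
cos(25 deg) = 0.906308
shear stress = 1786 * 0.906308 / (20 * 14.1972)
= 5.701 MPa

5.701


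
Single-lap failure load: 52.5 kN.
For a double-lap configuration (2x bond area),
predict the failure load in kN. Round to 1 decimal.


Failure load = 52.5 * 2 = 105.0 kN

105.0


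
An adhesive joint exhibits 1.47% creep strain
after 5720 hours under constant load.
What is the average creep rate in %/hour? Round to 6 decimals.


Creep rate = strain / time
= 1.47 / 5720
= 0.000257 %/h

0.000257


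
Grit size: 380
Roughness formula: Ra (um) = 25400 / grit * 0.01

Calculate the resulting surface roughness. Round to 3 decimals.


Ra = 25400 / 380 * 0.01
= 0.668 um

0.668


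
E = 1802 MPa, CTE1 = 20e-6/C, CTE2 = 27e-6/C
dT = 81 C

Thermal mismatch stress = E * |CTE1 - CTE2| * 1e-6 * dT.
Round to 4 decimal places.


= 1802 * 7e-6 * 81
= 1.0217 MPa

1.0217


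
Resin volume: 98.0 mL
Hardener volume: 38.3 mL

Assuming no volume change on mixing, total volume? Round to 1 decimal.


V_total = 98.0 + 38.3 = 136.3 mL

136.3


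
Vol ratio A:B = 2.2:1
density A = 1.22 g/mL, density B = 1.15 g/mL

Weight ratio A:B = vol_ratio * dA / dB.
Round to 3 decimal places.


Weight ratio = 2.2 * 1.22 / 1.15
= 2.334

2.334


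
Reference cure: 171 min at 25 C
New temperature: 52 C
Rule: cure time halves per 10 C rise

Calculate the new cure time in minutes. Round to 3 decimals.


factor = 2^((52-25)/10) = 6.4980
t_new = 171 / 6.4980 = 26.316 min

26.316


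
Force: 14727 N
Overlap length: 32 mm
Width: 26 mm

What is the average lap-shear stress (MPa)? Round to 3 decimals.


Average shear stress = F / (overlap * width)
= 14727 / (32 * 26)
= 17.701 MPa

17.701


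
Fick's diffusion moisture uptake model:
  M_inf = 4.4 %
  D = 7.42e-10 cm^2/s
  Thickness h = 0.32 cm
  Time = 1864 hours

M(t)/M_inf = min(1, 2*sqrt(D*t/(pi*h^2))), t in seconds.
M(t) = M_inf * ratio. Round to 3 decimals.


t_sec = 1864 * 3600 = 6710400
ratio = 2*sqrt(7.42e-10*6710400/(pi*0.32^2))
= min(1, 0.248818)
= 0.248818
M(t) = 4.4 * 0.248818 = 1.095 %

1.095


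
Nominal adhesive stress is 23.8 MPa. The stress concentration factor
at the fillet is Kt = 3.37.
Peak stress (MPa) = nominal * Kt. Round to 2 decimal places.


Peak = 23.8 * 3.37 = 80.21 MPa

80.21


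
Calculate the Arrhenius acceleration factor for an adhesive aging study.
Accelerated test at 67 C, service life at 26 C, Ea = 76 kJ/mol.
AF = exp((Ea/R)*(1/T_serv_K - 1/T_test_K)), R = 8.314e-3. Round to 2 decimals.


T_test = 340.15 K, T_serv = 299.15 K
Ea/R = 76 / 0.008314 = 9141.21
AF = exp(9141.21 * (1/299.15 - 1/340.15))
= 39.77

39.77


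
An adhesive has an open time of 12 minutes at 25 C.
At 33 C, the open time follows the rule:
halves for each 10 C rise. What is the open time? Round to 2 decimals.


Factor = 2^((33-25)/10) = 1.7411
Open time = 12 / 1.7411 = 6.89 min

6.89


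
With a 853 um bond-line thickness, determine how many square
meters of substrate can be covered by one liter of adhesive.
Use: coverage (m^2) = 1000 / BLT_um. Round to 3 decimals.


Coverage = 1000 / 853 = 1.172 m^2

1.172


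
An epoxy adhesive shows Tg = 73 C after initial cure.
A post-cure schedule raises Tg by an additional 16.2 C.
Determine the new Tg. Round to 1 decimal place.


New Tg = 73 + 16.2
= 89.2 C

89.2


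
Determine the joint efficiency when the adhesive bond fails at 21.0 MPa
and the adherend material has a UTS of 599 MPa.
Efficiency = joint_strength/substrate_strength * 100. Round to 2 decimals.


Joint efficiency = 21.0 / 599 * 100
= 3.51%

3.51


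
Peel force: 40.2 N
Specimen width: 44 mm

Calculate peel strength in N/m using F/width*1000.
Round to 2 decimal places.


Peel strength = 40.2 / 44 * 1000 = 913.64 N/m

913.64


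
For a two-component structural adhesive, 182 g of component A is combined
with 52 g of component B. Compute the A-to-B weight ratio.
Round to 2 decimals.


Weight ratio A:B = 182 / 52
= 3.50

3.50


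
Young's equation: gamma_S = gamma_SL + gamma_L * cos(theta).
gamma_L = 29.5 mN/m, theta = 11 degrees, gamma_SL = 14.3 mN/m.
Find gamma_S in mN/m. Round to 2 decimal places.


cos(11 deg) = 0.981627
gamma_S = 14.3 + 29.5 * 0.981627
= 43.26 mN/m

43.26


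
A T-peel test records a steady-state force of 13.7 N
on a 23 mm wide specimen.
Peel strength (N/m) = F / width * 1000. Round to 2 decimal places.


Peel strength = 13.7 / 23 * 1000
= 595.65 N/m

595.65


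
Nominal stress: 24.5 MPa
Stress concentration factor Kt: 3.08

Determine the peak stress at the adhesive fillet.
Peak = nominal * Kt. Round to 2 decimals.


Peak stress = 24.5 * 3.08
= 75.46 MPa

75.46


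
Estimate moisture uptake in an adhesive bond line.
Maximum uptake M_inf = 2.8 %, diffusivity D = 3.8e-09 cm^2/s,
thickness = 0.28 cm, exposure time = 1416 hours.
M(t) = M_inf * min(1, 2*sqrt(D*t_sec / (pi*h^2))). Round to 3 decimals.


Convert time: 1416 h = 5097600 s
ratio = min(1, 2*sqrt(3.8e-09*5097600/(pi*0.28^2)))
= 0.560882
M(t) = 2.8 * 0.560882 = 1.570%

1.570


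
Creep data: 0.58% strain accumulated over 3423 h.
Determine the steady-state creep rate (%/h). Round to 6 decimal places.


Rate = 0.58 / 3423 = 0.000169 %/h

0.000169


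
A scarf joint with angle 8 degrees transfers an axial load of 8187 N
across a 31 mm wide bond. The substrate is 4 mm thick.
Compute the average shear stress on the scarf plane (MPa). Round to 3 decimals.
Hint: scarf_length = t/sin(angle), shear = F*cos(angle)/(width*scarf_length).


scarf_length = 4 / sin(8 deg) = 28.7412 mm
cos(8 deg) = 0.990268
shear stress = 8187 * 0.990268 / (31 * 28.7412)
= 9.099 MPa

9.099


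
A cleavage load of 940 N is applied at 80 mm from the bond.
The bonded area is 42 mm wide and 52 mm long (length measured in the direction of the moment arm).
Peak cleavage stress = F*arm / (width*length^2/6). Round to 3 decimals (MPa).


Moment = 940 * 80 = 75200 N*mm
Section modulus = 42 * 2704 / 6 = 113568 / 6 mm^3
Stress = 75200 / (113568 / 6) = 451200 / 113568
= 3.973 MPa

3.973


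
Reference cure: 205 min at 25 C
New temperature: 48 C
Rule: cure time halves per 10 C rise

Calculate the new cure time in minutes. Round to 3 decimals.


factor = 2^((48-25)/10) = 4.9246
t_new = 205 / 4.9246 = 41.628 min

41.628


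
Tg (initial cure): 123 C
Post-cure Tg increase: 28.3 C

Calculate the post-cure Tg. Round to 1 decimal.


Post-cure Tg = 123 + 28.3 = 151.3 C

151.3


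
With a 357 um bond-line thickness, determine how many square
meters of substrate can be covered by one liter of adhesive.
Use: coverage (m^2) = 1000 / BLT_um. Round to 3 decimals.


Coverage = 1000 / 357 = 2.801 m^2

2.801


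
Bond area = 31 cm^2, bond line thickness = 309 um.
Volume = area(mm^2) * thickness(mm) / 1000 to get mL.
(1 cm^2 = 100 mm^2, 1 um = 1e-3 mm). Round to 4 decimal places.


area_mm2 = 31 * 100 = 3100
blt_mm = 309 * 1e-3 = 0.309
vol_mm3 = 3100 * 0.309 = 957.9
vol_mL = 957.9 / 1000 = 0.9579 mL

0.9579


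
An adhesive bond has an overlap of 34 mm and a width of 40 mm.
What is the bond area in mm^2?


Bond area = overlap * width
= 34 * 40
= 1360 mm^2

1360


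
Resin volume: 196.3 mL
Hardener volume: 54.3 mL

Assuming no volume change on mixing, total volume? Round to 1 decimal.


V_total = 196.3 + 54.3 = 250.6 mL

250.6


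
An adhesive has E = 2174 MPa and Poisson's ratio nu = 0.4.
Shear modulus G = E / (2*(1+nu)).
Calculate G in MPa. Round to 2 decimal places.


G = 2174 / (2*(1+0.4))
= 2174 / 2.80
= 776.43 MPa

776.43


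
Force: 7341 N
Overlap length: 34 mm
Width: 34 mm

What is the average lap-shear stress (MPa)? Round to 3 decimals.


Average shear stress = F / (overlap * width)
= 7341 / (34 * 34)
= 6.350 MPa

6.350


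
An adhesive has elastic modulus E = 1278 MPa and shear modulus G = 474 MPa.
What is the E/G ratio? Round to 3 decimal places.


E/G = 1278 / 474 = 2.696

2.696


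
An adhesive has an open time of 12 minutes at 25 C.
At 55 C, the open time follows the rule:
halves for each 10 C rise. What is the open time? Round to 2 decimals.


Factor = 2^((55-25)/10) = 8.0000
Open time = 12 / 8.0000 = 1.50 min

1.50


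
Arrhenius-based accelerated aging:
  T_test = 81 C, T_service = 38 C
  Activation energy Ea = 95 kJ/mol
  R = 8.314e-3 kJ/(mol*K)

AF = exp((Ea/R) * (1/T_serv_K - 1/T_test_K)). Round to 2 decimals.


T_test_K = 354.15, T_serv_K = 311.15
AF = exp((95/8.314e-3) * (1/311.15 - 1/354.15))
= 86.39

86.39


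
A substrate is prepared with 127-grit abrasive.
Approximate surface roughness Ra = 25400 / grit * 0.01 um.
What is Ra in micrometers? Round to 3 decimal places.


Ra = 25400 / 127 * 0.01 = 2.000 um

2.000


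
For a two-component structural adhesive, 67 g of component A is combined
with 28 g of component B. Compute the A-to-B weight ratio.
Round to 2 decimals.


Weight ratio A:B = 67 / 28
= 2.39

2.39


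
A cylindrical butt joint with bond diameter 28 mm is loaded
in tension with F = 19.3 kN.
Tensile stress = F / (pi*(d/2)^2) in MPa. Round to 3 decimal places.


Area = pi * (28/2)^2 = 615.7522 mm^2
Stress = 19.3*1000 / 615.7522
= 31.344 MPa

31.344


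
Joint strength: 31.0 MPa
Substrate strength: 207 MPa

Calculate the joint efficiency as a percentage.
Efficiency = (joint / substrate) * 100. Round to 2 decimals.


Efficiency = (31.0 / 207) * 100 = 14.98%

14.98


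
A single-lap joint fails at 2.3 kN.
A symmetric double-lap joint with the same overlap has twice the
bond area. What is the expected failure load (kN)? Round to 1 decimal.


Double-lap load = 2 * 2.3 = 4.6 kN

4.6


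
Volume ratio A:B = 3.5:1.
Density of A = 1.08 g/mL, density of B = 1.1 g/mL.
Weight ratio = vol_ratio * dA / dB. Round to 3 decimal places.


Wt ratio = 3.5 * 1.08 / 1.1
= 3.436

3.436


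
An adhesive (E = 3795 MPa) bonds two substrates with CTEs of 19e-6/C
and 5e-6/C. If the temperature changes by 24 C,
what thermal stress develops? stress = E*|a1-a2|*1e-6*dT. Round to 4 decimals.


Stress = 3795 * |19 - 5| * 1e-6 * 24
= 1.2751 MPa

1.2751


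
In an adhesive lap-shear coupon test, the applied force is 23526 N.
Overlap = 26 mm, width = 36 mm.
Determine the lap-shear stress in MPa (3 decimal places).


stress = F / (overlap * width)
= 23526 / (26 * 36)
= 25.135 MPa

25.135


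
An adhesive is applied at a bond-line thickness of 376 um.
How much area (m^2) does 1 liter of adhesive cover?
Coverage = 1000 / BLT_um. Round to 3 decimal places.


Coverage = 1000 / 376 = 2.660 m^2

2.660


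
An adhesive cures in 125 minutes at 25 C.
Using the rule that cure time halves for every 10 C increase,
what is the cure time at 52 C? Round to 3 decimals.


Factor = 2^((52 - 25) / 10) = 6.4980
Cure time = 125 / 6.4980
= 19.237 minutes

19.237


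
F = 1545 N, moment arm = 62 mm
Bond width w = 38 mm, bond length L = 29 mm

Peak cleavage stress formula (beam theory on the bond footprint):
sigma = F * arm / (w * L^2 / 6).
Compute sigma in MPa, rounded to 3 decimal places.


sigma = (1545 * 62) / (38 * 841 / 6)
= 95790 * 6 / 31958
= 574740 / 31958
= 17.984 MPa

17.984


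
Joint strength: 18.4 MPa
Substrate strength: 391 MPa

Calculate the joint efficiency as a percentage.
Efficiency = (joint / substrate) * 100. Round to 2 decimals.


Efficiency = (18.4 / 391) * 100 = 4.71%

4.71


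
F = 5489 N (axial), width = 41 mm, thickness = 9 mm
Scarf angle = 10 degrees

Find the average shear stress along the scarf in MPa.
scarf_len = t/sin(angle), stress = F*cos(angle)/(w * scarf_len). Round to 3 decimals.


scarf_len = 9/sin(10 deg) = 51.8289
cos(10 deg) = 0.984808
stress = 5489*0.984808/(41*51.8289) = 2.544 MPa

2.544


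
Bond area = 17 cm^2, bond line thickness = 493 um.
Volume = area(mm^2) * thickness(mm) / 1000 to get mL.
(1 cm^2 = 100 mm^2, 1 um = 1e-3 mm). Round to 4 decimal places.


area_mm2 = 17 * 100 = 1700
blt_mm = 493 * 1e-3 = 0.493
vol_mm3 = 1700 * 0.493 = 838.1
vol_mL = 838.1 / 1000 = 0.8381 mL

0.8381


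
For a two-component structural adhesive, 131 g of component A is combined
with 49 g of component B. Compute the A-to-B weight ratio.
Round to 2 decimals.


Weight ratio A:B = 131 / 49
= 2.67

2.67


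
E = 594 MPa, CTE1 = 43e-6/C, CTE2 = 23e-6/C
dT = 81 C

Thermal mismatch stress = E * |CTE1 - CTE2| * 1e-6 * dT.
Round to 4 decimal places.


= 594 * 20e-6 * 81
= 0.9623 MPa

0.9623


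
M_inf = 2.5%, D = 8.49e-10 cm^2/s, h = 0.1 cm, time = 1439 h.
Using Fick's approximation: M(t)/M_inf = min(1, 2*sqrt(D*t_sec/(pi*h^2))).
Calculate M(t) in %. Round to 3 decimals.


t = 5180400 s
ratio = min(1, 2*sqrt(8.49e-10*5180400/(pi*0.0100)))
= 0.748326
M(t) = 2.5 * 0.748326 = 1.871%

1.871


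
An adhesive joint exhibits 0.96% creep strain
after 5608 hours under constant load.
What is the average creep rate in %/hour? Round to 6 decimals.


Creep rate = strain / time
= 0.96 / 5608
= 0.000171 %/h

0.000171


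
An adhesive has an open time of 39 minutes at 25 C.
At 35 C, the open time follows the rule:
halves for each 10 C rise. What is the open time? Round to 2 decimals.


Factor = 2^((35-25)/10) = 2.0000
Open time = 39 / 2.0000 = 19.50 min

19.50


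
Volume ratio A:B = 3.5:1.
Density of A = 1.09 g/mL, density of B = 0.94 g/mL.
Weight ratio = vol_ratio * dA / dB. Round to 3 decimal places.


Wt ratio = 3.5 * 1.09 / 0.94
= 4.059

4.059


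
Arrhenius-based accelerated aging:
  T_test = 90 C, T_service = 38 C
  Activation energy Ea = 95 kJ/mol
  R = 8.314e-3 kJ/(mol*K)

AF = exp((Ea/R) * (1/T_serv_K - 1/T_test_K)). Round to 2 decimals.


T_test_K = 363.15, T_serv_K = 311.15
AF = exp((95/8.314e-3) * (1/311.15 - 1/363.15))
= 192.19

192.19


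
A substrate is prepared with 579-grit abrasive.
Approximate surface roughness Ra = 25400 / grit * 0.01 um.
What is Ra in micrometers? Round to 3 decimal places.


Ra = 25400 / 579 * 0.01 = 0.439 um

0.439


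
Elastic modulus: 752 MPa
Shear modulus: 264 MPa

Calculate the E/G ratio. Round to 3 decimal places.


E / G = 752 / 264 = 2.848

2.848


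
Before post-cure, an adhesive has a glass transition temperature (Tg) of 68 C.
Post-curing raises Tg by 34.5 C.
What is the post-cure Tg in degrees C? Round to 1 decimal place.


Tg_post = Tg_base + delta_Tg
= 68 + 34.5
= 102.5 C

102.5


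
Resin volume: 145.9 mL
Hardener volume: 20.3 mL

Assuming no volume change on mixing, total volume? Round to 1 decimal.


V_total = 145.9 + 20.3 = 166.2 mL

166.2


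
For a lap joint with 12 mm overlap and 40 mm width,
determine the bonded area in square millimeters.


Area = 12 * 40 = 480 mm^2

480


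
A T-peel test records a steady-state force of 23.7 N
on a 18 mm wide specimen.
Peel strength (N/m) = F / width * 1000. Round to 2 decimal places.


Peel strength = 23.7 / 18 * 1000
= 1316.67 N/m

1316.67


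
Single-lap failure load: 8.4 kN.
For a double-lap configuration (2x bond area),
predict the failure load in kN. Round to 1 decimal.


Failure load = 8.4 * 2 = 16.8 kN

16.8


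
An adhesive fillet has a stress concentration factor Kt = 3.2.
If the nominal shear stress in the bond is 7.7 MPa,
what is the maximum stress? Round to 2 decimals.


Max stress = 7.7 * 3.2 = 24.64 MPa

24.64


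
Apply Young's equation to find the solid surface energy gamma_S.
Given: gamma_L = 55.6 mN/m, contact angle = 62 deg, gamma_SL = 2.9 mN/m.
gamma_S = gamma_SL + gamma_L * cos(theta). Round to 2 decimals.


theta_rad = 62 * pi/180 = 1.082104
gamma_S = 2.9 + 55.6 * cos(1.082104)
= 29.00 mN/m

29.00


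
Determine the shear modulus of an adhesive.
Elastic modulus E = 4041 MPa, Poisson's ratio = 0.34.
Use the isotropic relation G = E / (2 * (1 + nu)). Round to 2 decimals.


G = 4041 / (2*(1+0.34)) = 4041 / 2.68
= 1507.84 MPa

1507.84


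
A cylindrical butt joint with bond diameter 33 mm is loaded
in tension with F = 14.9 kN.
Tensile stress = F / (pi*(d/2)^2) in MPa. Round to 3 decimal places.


Area = pi * (33/2)^2 = 855.2986 mm^2
Stress = 14.9*1000 / 855.2986
= 17.421 MPa

17.421


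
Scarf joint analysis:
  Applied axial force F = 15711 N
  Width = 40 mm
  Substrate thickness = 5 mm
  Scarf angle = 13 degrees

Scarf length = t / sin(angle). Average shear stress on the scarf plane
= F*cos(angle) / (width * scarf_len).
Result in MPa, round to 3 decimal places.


Scarf length = 5 / sin(13 deg) = 22.2271 mm
cos(13 deg) = 0.974370
Shear = 15711 * 0.974370 / (40 * 22.2271)
= 17.218 MPa

17.218


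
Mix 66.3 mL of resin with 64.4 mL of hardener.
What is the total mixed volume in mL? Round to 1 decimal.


Total = 66.3 + 64.4 = 130.7 mL

130.7


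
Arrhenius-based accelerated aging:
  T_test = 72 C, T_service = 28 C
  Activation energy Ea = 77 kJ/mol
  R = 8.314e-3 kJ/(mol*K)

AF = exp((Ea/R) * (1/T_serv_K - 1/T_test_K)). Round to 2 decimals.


T_test_K = 345.15, T_serv_K = 301.15
AF = exp((77/8.314e-3) * (1/301.15 - 1/345.15))
= 50.43

50.43


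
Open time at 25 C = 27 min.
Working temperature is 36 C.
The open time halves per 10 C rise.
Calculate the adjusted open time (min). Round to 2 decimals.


factor = 2^((36 - 25) / 10) = 2.1435
ot = 27 / 2.1435 = 12.60 min

12.60


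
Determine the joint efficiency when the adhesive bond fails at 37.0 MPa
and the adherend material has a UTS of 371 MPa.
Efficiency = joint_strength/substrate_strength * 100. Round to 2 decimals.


Joint efficiency = 37.0 / 371 * 100
= 9.97%

9.97


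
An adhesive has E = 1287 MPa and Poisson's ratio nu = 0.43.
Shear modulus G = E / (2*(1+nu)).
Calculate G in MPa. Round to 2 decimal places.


G = 1287 / (2*(1+0.43))
= 1287 / 2.86
= 450.00 MPa

450.00


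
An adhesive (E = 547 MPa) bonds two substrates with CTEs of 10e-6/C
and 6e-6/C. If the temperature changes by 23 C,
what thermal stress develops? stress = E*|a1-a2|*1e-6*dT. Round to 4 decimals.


Stress = 547 * |10 - 6| * 1e-6 * 23
= 0.0503 MPa

0.0503


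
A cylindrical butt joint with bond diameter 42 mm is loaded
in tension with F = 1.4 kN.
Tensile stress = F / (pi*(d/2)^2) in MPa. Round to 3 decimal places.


Area = pi * (42/2)^2 = 1385.4424 mm^2
Stress = 1.4*1000 / 1385.4424
= 1.011 MPa

1.011


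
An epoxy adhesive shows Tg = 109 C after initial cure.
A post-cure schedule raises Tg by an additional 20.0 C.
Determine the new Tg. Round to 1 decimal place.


New Tg = 109 + 20.0
= 129.0 C

129.0


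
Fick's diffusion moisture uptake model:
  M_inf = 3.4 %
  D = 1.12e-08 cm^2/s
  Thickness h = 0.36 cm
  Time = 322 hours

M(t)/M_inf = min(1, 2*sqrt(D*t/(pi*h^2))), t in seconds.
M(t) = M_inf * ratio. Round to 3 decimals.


t_sec = 322 * 3600 = 1159200
ratio = 2*sqrt(1.12e-08*1159200/(pi*0.36^2))
= min(1, 0.357142)
= 0.357142
M(t) = 3.4 * 0.357142 = 1.214 %

1.214


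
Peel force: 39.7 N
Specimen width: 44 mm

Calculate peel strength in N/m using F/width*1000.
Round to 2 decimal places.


Peel strength = 39.7 / 44 * 1000 = 902.27 N/m

902.27


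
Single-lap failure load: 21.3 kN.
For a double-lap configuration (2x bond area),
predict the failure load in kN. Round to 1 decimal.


Failure load = 21.3 * 2 = 42.6 kN

42.6


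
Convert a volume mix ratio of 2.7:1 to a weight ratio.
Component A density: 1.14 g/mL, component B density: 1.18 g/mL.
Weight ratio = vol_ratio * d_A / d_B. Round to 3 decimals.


= 2.7 * 1.14 / 1.18 = 2.608

2.608


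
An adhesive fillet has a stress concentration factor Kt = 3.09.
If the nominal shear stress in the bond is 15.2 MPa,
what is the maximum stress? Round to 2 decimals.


Max stress = 15.2 * 3.09 = 46.97 MPa

46.97


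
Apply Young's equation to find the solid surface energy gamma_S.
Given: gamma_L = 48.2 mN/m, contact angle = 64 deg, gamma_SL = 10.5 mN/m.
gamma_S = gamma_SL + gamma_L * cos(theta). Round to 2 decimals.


theta_rad = 64 * pi/180 = 1.117011
gamma_S = 10.5 + 48.2 * cos(1.117011)
= 31.63 mN/m

31.63


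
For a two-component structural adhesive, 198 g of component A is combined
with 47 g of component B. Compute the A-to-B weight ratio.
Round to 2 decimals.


Weight ratio A:B = 198 / 47
= 4.21

4.21
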